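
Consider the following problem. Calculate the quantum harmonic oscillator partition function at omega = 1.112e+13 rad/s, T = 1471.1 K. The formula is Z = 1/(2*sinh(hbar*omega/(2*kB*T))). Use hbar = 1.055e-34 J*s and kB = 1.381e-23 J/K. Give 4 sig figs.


Step 1: Compute x = hbar*omega/(kB*T) = 1.055e-34*1.112e+13/(1.381e-23*1471.1) = 0.05775
Step 2: x/2 = 0.02887
Step 3: sinh(x/2) = 0.02888
Step 4: Z = 1/(2*0.02888) = 17.31

17.31


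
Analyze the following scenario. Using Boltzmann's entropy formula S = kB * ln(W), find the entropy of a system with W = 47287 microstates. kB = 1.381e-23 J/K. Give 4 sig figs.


Step 1: ln(W) = ln(47287) = 10.76
Step 2: S = kB * ln(W) = 1.381e-23 * 10.76
Step 3: S = 1.487e-22 J/K

1.487e-22


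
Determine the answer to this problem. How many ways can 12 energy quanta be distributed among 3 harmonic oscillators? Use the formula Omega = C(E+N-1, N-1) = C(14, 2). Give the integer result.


Step 1: Use binomial coefficient C(14, 2)
Step 2: Numerator = 14! / 12!
Step 3: Denominator = 2!
Step 4: Omega = 91

91


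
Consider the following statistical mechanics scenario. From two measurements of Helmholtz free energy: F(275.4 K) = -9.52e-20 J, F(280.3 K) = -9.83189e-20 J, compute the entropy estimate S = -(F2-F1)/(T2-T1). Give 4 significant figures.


Step 1: dF = F2 - F1 = -9.83189e-20 - (-9.52e-20) = -3.1189e-21 J
Step 2: dT = T2 - T1 = 280.3 - 275.4 = 4.9 K
Step 3: S = -dF/dT = -(-3.1189e-21)/4.9 = 6.365e-22 J/K

6.365e-22


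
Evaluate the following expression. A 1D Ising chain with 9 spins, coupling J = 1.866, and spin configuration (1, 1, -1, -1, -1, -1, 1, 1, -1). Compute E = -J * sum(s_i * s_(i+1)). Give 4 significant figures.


Step 1: Nearest-neighbor products: 1, -1, 1, 1, 1, -1, 1, -1
Step 2: Sum of products = 2
Step 3: E = -1.866 * 2 = -3.732

-3.732


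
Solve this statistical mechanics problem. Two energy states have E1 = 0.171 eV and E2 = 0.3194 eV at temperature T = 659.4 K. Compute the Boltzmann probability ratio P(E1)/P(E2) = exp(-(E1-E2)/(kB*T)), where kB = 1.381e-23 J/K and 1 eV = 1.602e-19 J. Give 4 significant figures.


Step 1: Compute energy difference dE = E1 - E2 = 0.171 - 0.3194 = -0.1484 eV
Step 2: Convert to Joules: dE_J = -0.1484 * 1.602e-19 = -2.377e-20 J
Step 3: Compute exponent = -dE_J / (kB * T) = -(-2.377e-20) / (1.381e-23 * 659.4) = 2.611
Step 4: P(E1)/P(E2) = exp(2.611) = 13.61

13.61


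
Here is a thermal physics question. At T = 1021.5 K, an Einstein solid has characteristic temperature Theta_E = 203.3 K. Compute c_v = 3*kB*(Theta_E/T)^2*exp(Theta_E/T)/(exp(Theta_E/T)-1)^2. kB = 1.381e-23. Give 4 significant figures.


Step 1: x = Theta_E/T = 203.3/1021.5 = 0.199
Step 2: x^2 = 0.03961
Step 3: exp(x) = 1.22
Step 4: c_v = 3*1.381e-23*0.03961*1.22/(1.22-1)^2 = 4.129e-23

4.129e-23


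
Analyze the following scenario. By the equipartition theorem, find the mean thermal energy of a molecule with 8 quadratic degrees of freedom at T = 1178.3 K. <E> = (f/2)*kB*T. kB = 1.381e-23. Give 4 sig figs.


Step 1: f/2 = 8/2 = 4
Step 2: kB*T = 1.381e-23 * 1178.3 = 1.627e-20
Step 3: <E> = 4 * 1.627e-20 = 6.509e-20 J

6.509e-20


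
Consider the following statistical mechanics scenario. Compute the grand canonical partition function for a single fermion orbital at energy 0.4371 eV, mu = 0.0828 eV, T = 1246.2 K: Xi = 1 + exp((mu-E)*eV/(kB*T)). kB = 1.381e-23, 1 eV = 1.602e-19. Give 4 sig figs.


Step 1: (mu - E) = 0.0828 - 0.4371 = -0.3543 eV
Step 2: x = (mu-E)*eV/(kB*T) = -0.3543*1.602e-19/(1.381e-23*1246.2) = -3.298
Step 3: exp(x) = 0.03696
Step 4: Xi = 1 + 0.03696 = 1.037

1.037


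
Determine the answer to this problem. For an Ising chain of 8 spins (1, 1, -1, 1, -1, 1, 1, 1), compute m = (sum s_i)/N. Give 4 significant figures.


Step 1: Count up spins (+1): 6, down spins (-1): 2
Step 2: Total magnetization M = 6 - 2 = 4
Step 3: m = M/N = 4/8 = 0.5

0.5


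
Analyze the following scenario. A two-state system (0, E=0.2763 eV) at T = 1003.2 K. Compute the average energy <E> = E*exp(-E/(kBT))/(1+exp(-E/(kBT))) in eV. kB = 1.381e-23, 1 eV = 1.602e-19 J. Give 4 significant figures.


Step 1: beta*E = 0.2763*1.602e-19/(1.381e-23*1003.2) = 3.195
Step 2: exp(-beta*E) = 0.04097
Step 3: <E> = 0.2763*0.04097/(1+0.04097) = 0.01087 eV

0.01087


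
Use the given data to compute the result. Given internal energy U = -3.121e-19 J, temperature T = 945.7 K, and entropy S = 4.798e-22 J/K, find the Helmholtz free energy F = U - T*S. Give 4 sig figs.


Step 1: T*S = 945.7 * 4.798e-22 = 4.537e-19 J
Step 2: F = U - T*S = -3.121e-19 - 4.537e-19
Step 3: F = -7.658e-19 J

-7.658e-19


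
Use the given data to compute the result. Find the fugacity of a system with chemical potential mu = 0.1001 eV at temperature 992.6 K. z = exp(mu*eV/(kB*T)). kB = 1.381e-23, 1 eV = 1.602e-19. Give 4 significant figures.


Step 1: Convert mu to Joules: 0.1001*1.602e-19 = 1.604e-20 J
Step 2: kB*T = 1.381e-23*992.6 = 1.371e-20 J
Step 3: mu/(kB*T) = 1.17
Step 4: z = exp(1.17) = 3.221

3.221


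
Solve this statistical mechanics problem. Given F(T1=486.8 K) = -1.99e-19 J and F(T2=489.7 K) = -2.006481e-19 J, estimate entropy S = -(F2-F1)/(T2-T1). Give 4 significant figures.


Step 1: dF = F2 - F1 = -2.006481e-19 - (-1.99e-19) = -1.6481e-21 J
Step 2: dT = T2 - T1 = 489.7 - 486.8 = 2.9 K
Step 3: S = -dF/dT = -(-1.6481e-21)/2.9 = 5.683e-22 J/K

5.683e-22


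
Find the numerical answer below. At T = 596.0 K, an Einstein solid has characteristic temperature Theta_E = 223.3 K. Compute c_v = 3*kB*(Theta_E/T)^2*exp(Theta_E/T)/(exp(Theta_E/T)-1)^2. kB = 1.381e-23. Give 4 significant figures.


Step 1: x = Theta_E/T = 223.3/596.0 = 0.3747
Step 2: x^2 = 0.1404
Step 3: exp(x) = 1.455
Step 4: c_v = 3*1.381e-23*0.1404*1.455/(1.455-1)^2 = 4.095e-23

4.095e-23


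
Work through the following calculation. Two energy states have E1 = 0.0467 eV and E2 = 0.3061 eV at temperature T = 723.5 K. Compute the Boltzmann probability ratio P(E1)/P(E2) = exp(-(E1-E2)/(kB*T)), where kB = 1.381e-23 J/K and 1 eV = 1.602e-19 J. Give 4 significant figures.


Step 1: Compute energy difference dE = E1 - E2 = 0.0467 - 0.3061 = -0.2594 eV
Step 2: Convert to Joules: dE_J = -0.2594 * 1.602e-19 = -4.156e-20 J
Step 3: Compute exponent = -dE_J / (kB * T) = -(-4.156e-20) / (1.381e-23 * 723.5) = 4.159
Step 4: P(E1)/P(E2) = exp(4.159) = 64.01

64.01


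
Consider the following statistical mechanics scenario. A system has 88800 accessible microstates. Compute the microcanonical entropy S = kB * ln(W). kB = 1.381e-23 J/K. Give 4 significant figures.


Step 1: ln(W) = ln(88800) = 11.39
Step 2: S = kB * ln(W) = 1.381e-23 * 11.39
Step 3: S = 1.574e-22 J/K

1.574e-22


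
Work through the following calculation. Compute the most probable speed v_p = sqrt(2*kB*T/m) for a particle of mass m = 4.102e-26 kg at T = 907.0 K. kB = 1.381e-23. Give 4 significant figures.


Step 1: Numerator = 2*kB*T = 2*1.381e-23*907.0 = 2.505e-20
Step 2: Ratio = 2.505e-20 / 4.102e-26 = 6.107e+05
Step 3: v_p = sqrt(6.107e+05) = 781.5 m/s

781.5


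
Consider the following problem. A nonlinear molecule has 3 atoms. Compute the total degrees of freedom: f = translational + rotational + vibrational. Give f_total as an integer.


Step 1: Translational DOF = 3
Step 2: Rotational DOF (nonlinear) = 3
Step 3: Vibrational DOF = 3*3 - 6 = 3
Step 4: Total = 3 + 3 + 3 = 9

9


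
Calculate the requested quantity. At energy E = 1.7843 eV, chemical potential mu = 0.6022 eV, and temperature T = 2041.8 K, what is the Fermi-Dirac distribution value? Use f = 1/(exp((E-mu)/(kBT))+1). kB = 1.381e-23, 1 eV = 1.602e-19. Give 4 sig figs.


Step 1: (E - mu) = 1.7843 - 0.6022 = 1.182 eV
Step 2: Convert: (E-mu)*eV = 1.894e-19 J
Step 3: x = (E-mu)*eV/(kB*T) = 6.716
Step 4: f = 1/(exp(6.716)+1) = 0.00121

0.00121


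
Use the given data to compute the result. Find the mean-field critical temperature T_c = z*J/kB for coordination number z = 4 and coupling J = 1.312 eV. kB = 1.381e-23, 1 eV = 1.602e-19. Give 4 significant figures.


Step 1: z*J = 4*1.312 = 5.248 eV
Step 2: Convert to Joules: 5.248*1.602e-19 = 8.407e-19 J
Step 3: T_c = 8.407e-19 / 1.381e-23 = 6.088e+04 K

6.088e+04


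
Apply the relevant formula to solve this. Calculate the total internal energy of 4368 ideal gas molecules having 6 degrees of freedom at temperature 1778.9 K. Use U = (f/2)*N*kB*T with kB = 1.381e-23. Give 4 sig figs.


Step 1: f/2 = 6/2 = 3.0
Step 2: N*kB*T = 4368*1.381e-23*1778.9 = 1.073e-16
Step 3: U = 3.0 * 1.073e-16 = 3.219e-16 J

3.219e-16


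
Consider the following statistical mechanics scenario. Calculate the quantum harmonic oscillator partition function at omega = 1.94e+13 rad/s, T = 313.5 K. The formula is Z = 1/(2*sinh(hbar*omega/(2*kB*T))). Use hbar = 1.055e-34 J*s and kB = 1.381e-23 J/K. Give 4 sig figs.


Step 1: Compute x = hbar*omega/(kB*T) = 1.055e-34*1.94e+13/(1.381e-23*313.5) = 0.4727
Step 2: x/2 = 0.2364
Step 3: sinh(x/2) = 0.2386
Step 4: Z = 1/(2*0.2386) = 2.096

2.096


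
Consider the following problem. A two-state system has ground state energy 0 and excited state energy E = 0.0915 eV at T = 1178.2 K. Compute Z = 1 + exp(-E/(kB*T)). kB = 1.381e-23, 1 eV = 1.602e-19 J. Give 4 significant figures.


Step 1: Compute beta*E = E*eV/(kB*T) = 0.0915*1.602e-19/(1.381e-23*1178.2) = 0.9009
Step 2: exp(-beta*E) = exp(-0.9009) = 0.4062
Step 3: Z = 1 + 0.4062 = 1.406

1.406


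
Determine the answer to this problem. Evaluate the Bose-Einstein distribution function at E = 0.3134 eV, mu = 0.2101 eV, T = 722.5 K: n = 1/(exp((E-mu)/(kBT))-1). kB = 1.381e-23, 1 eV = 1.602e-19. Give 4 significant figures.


Step 1: (E - mu) = 0.1033 eV
Step 2: x = (E-mu)*eV/(kB*T) = 0.1033*1.602e-19/(1.381e-23*722.5) = 1.659
Step 3: exp(x) = 5.252
Step 4: n = 1/(exp(x)-1) = 0.2352

0.2352


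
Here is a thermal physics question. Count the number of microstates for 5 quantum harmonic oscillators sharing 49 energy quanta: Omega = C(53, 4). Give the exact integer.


Step 1: Use binomial coefficient C(53, 4)
Step 2: Numerator = 53! / 49!
Step 3: Denominator = 4!
Step 4: Omega = 292825

292825


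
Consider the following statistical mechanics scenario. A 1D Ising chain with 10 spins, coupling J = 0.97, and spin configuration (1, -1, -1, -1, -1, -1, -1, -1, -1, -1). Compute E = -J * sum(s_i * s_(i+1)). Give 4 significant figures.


Step 1: Nearest-neighbor products: -1, 1, 1, 1, 1, 1, 1, 1, 1
Step 2: Sum of products = 7
Step 3: E = -0.97 * 7 = -6.79

-6.79


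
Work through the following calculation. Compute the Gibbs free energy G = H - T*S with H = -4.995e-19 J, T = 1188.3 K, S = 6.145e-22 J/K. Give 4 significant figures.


Step 1: T*S = 1188.3 * 6.145e-22 = 7.302e-19 J
Step 2: G = H - T*S = -4.995e-19 - 7.302e-19
Step 3: G = -1.23e-18 J

-1.23e-18


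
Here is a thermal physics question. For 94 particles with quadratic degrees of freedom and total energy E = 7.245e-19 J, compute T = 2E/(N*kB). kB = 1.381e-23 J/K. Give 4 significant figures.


Step 1: Numerator = 2*E = 2*7.245e-19 = 1.449e-18 J
Step 2: Denominator = N*kB = 94*1.381e-23 = 1.298e-21
Step 3: T = 1.449e-18 / 1.298e-21 = 1116 K

1116


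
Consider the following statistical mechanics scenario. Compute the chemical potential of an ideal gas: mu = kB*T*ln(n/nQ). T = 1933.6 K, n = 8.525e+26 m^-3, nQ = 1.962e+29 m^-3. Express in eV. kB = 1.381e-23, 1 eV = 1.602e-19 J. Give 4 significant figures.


Step 1: n/nQ = 8.525e+26/1.962e+29 = 0.004345
Step 2: ln(n/nQ) = -5.439
Step 3: mu = kB*T*ln(n/nQ) = 2.67e-20*-5.439 = -1.452e-19 J
Step 4: Convert to eV: -1.452e-19/1.602e-19 = -0.9066 eV

-0.9066


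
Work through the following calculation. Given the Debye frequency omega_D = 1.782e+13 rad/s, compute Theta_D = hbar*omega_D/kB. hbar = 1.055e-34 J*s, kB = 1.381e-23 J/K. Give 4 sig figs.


Step 1: hbar*omega_D = 1.055e-34 * 1.782e+13 = 1.88e-21 J
Step 2: Theta_D = 1.88e-21 / 1.381e-23
Step 3: Theta_D = 136.1 K

136.1


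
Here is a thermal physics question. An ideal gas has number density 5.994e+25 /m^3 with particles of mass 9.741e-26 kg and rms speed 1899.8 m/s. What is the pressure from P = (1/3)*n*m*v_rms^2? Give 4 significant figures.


Step 1: v_rms^2 = 1899.8^2 = 3.609e+06
Step 2: n*m = 5.994e+25*9.741e-26 = 5.839
Step 3: P = (1/3)*5.839*3.609e+06 = 7.024e+06 Pa

7.024e+06


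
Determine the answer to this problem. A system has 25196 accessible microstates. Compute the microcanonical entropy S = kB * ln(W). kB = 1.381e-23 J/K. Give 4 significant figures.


Step 1: ln(W) = ln(25196) = 10.13
Step 2: S = kB * ln(W) = 1.381e-23 * 10.13
Step 3: S = 1.4e-22 J/K

1.4e-22


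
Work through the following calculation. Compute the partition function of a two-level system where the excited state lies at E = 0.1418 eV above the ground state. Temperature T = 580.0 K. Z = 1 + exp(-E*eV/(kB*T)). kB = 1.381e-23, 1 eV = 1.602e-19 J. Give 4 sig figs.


Step 1: Compute beta*E = E*eV/(kB*T) = 0.1418*1.602e-19/(1.381e-23*580.0) = 2.836
Step 2: exp(-beta*E) = exp(-2.836) = 0.05866
Step 3: Z = 1 + 0.05866 = 1.059

1.059


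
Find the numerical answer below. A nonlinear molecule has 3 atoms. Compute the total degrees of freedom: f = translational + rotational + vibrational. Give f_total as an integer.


Step 1: Translational DOF = 3
Step 2: Rotational DOF (nonlinear) = 3
Step 3: Vibrational DOF = 3*3 - 6 = 3
Step 4: Total = 3 + 3 + 3 = 9

9


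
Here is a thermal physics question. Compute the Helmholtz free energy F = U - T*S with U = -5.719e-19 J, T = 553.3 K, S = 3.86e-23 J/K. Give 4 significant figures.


Step 1: T*S = 553.3 * 3.86e-23 = 2.136e-20 J
Step 2: F = U - T*S = -5.719e-19 - 2.136e-20
Step 3: F = -5.933e-19 J

-5.933e-19


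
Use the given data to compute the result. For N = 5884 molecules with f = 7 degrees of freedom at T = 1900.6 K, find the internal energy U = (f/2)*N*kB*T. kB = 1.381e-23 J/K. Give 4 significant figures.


Step 1: f/2 = 7/2 = 3.5
Step 2: N*kB*T = 5884*1.381e-23*1900.6 = 1.544e-16
Step 3: U = 3.5 * 1.544e-16 = 5.405e-16 J

5.405e-16


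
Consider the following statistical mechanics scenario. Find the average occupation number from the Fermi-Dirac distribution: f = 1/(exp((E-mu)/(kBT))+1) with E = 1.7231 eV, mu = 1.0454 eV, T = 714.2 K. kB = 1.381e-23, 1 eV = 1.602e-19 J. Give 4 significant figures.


Step 1: (E - mu) = 1.7231 - 1.0454 = 0.6777 eV
Step 2: Convert: (E-mu)*eV = 1.086e-19 J
Step 3: x = (E-mu)*eV/(kB*T) = 11.01
Step 4: f = 1/(exp(11.01)+1) = 1.658e-05

1.658e-05


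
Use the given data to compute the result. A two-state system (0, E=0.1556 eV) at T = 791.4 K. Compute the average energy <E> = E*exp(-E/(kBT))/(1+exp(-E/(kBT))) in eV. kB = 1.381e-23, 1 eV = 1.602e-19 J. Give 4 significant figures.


Step 1: beta*E = 0.1556*1.602e-19/(1.381e-23*791.4) = 2.281
Step 2: exp(-beta*E) = 0.1022
Step 3: <E> = 0.1556*0.1022/(1+0.1022) = 0.01443 eV

0.01443


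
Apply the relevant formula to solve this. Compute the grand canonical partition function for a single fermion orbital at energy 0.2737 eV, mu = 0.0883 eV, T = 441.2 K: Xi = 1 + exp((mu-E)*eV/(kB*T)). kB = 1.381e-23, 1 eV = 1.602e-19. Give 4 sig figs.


Step 1: (mu - E) = 0.0883 - 0.2737 = -0.1854 eV
Step 2: x = (mu-E)*eV/(kB*T) = -0.1854*1.602e-19/(1.381e-23*441.2) = -4.875
Step 3: exp(x) = 0.007638
Step 4: Xi = 1 + 0.007638 = 1.008

1.008


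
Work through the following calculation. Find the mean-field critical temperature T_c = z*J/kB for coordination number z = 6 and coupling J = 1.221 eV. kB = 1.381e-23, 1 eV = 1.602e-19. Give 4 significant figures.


Step 1: z*J = 6*1.221 = 7.326 eV
Step 2: Convert to Joules: 7.326*1.602e-19 = 1.174e-18 J
Step 3: T_c = 1.174e-18 / 1.381e-23 = 8.498e+04 K

8.498e+04


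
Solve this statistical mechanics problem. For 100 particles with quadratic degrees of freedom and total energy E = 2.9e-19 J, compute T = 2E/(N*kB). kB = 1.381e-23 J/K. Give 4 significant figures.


Step 1: Numerator = 2*E = 2*2.9e-19 = 5.8e-19 J
Step 2: Denominator = N*kB = 100*1.381e-23 = 1.381e-21
Step 3: T = 5.8e-19 / 1.381e-21 = 420 K

420


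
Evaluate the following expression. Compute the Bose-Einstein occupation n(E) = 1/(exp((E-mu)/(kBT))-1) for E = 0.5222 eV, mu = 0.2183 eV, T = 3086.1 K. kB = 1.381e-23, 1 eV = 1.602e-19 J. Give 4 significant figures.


Step 1: (E - mu) = 0.3039 eV
Step 2: x = (E-mu)*eV/(kB*T) = 0.3039*1.602e-19/(1.381e-23*3086.1) = 1.142
Step 3: exp(x) = 3.134
Step 4: n = 1/(exp(x)-1) = 0.4686

0.4686


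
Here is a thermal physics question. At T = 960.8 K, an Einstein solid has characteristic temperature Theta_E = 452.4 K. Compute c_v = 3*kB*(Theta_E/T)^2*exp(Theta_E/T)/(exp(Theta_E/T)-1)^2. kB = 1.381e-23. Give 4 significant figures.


Step 1: x = Theta_E/T = 452.4/960.8 = 0.4709
Step 2: x^2 = 0.2217
Step 3: exp(x) = 1.601
Step 4: c_v = 3*1.381e-23*0.2217*1.601/(1.601-1)^2 = 4.067e-23

4.067e-23


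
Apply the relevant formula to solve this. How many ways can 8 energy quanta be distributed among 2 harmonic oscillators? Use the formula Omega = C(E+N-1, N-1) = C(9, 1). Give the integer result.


Step 1: Use binomial coefficient C(9, 1)
Step 2: Numerator = 9! / 8!
Step 3: Denominator = 1!
Step 4: Omega = 9

9


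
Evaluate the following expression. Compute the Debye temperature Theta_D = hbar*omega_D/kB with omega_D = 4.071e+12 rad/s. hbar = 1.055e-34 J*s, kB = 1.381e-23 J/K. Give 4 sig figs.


Step 1: hbar*omega_D = 1.055e-34 * 4.071e+12 = 4.295e-22 J
Step 2: Theta_D = 4.295e-22 / 1.381e-23
Step 3: Theta_D = 31.1 K

31.1


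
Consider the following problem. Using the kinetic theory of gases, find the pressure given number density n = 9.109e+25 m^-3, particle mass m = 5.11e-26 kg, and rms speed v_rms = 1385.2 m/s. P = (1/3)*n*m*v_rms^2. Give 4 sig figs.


Step 1: v_rms^2 = 1385.2^2 = 1.919e+06
Step 2: n*m = 9.109e+25*5.11e-26 = 4.655
Step 3: P = (1/3)*4.655*1.919e+06 = 2.977e+06 Pa

2.977e+06


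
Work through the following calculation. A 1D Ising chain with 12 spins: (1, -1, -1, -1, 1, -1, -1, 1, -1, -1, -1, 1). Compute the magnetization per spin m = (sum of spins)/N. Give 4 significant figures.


Step 1: Count up spins (+1): 4, down spins (-1): 8
Step 2: Total magnetization M = 4 - 8 = -4
Step 3: m = M/N = -4/12 = -0.3333

-0.3333


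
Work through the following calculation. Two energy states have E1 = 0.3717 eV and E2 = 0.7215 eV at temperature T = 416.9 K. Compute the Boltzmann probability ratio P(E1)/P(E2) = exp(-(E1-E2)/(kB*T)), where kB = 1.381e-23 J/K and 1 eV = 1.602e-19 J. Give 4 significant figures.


Step 1: Compute energy difference dE = E1 - E2 = 0.3717 - 0.7215 = -0.3498 eV
Step 2: Convert to Joules: dE_J = -0.3498 * 1.602e-19 = -5.604e-20 J
Step 3: Compute exponent = -dE_J / (kB * T) = -(-5.604e-20) / (1.381e-23 * 416.9) = 9.733
Step 4: P(E1)/P(E2) = exp(9.733) = 1.687e+04

1.687e+04


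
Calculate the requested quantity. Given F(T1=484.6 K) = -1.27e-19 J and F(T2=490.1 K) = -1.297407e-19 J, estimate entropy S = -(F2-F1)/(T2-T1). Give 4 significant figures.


Step 1: dF = F2 - F1 = -1.297407e-19 - (-1.27e-19) = -2.7407e-21 J
Step 2: dT = T2 - T1 = 490.1 - 484.6 = 5.5 K
Step 3: S = -dF/dT = -(-2.7407e-21)/5.5 = 4.983e-22 J/K

4.983e-22


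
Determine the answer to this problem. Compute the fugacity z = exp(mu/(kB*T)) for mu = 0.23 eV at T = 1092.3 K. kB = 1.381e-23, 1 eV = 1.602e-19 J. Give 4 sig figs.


Step 1: Convert mu to Joules: 0.23*1.602e-19 = 3.685e-20 J
Step 2: kB*T = 1.381e-23*1092.3 = 1.508e-20 J
Step 3: mu/(kB*T) = 2.443
Step 4: z = exp(2.443) = 11.5

11.5


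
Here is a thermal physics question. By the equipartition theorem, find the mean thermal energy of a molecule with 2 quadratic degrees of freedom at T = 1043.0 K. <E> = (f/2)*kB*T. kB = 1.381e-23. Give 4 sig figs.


Step 1: f/2 = 2/2 = 1
Step 2: kB*T = 1.381e-23 * 1043.0 = 1.44e-20
Step 3: <E> = 1 * 1.44e-20 = 1.44e-20 J

1.44e-20


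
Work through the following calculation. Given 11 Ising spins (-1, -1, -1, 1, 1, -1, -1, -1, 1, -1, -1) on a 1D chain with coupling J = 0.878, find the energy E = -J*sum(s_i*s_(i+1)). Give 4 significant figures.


Step 1: Nearest-neighbor products: 1, 1, -1, 1, -1, 1, 1, -1, -1, 1
Step 2: Sum of products = 2
Step 3: E = -0.878 * 2 = -1.756

-1.756


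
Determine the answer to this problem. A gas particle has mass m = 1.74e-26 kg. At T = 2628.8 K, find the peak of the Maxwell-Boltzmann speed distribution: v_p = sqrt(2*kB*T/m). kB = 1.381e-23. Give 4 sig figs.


Step 1: Numerator = 2*kB*T = 2*1.381e-23*2628.8 = 7.261e-20
Step 2: Ratio = 7.261e-20 / 1.74e-26 = 4.173e+06
Step 3: v_p = sqrt(4.173e+06) = 2043 m/s

2043


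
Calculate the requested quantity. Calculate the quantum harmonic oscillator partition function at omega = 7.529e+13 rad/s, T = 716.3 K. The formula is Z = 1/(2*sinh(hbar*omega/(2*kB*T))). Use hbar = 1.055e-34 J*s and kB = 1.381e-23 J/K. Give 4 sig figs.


Step 1: Compute x = hbar*omega/(kB*T) = 1.055e-34*7.529e+13/(1.381e-23*716.3) = 0.803
Step 2: x/2 = 0.4015
Step 3: sinh(x/2) = 0.4124
Step 4: Z = 1/(2*0.4124) = 1.213

1.213


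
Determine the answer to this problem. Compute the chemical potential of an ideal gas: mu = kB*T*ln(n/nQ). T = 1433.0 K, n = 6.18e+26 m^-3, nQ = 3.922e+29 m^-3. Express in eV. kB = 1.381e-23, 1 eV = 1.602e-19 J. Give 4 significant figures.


Step 1: n/nQ = 6.18e+26/3.922e+29 = 0.001576
Step 2: ln(n/nQ) = -6.453
Step 3: mu = kB*T*ln(n/nQ) = 1.979e-20*-6.453 = -1.277e-19 J
Step 4: Convert to eV: -1.277e-19/1.602e-19 = -0.7972 eV

-0.7972


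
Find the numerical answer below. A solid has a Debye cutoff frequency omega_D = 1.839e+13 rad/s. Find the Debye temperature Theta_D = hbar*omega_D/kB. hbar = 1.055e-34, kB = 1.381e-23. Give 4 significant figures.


Step 1: hbar*omega_D = 1.055e-34 * 1.839e+13 = 1.94e-21 J
Step 2: Theta_D = 1.94e-21 / 1.381e-23
Step 3: Theta_D = 140.5 K

140.5


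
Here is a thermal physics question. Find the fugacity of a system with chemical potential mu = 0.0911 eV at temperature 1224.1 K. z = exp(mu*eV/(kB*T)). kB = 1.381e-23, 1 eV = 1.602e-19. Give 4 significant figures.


Step 1: Convert mu to Joules: 0.0911*1.602e-19 = 1.459e-20 J
Step 2: kB*T = 1.381e-23*1224.1 = 1.69e-20 J
Step 3: mu/(kB*T) = 0.8633
Step 4: z = exp(0.8633) = 2.371

2.371


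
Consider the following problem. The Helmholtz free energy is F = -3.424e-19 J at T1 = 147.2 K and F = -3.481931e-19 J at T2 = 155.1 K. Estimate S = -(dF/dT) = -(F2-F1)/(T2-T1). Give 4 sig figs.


Step 1: dF = F2 - F1 = -3.481931e-19 - (-3.424e-19) = -5.7931e-21 J
Step 2: dT = T2 - T1 = 155.1 - 147.2 = 7.9 K
Step 3: S = -dF/dT = -(-5.7931e-21)/7.9 = 7.333e-22 J/K

7.333e-22


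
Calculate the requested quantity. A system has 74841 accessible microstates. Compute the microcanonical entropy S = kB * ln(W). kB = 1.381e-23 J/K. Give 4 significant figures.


Step 1: ln(W) = ln(74841) = 11.22
Step 2: S = kB * ln(W) = 1.381e-23 * 11.22
Step 3: S = 1.55e-22 J/K

1.55e-22


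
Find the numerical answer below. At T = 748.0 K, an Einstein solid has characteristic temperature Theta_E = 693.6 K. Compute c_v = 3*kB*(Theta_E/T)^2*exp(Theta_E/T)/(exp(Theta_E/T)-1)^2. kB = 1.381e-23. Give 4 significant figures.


Step 1: x = Theta_E/T = 693.6/748.0 = 0.9273
Step 2: x^2 = 0.8598
Step 3: exp(x) = 2.528
Step 4: c_v = 3*1.381e-23*0.8598*2.528/(2.528-1)^2 = 3.858e-23

3.858e-23


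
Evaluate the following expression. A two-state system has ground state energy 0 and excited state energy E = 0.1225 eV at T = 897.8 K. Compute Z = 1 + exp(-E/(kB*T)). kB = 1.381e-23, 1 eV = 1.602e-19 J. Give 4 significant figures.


Step 1: Compute beta*E = E*eV/(kB*T) = 0.1225*1.602e-19/(1.381e-23*897.8) = 1.583
Step 2: exp(-beta*E) = exp(-1.583) = 0.2054
Step 3: Z = 1 + 0.2054 = 1.205

1.205


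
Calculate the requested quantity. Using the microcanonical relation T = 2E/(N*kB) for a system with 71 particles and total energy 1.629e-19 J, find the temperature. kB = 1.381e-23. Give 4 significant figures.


Step 1: Numerator = 2*E = 2*1.629e-19 = 3.258e-19 J
Step 2: Denominator = N*kB = 71*1.381e-23 = 9.805e-22
Step 3: T = 3.258e-19 / 9.805e-22 = 332.3 K

332.3


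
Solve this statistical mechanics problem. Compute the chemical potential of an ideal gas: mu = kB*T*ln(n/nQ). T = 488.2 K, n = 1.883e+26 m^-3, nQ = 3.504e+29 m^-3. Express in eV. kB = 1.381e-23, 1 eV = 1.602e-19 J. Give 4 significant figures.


Step 1: n/nQ = 1.883e+26/3.504e+29 = 0.0005374
Step 2: ln(n/nQ) = -7.529
Step 3: mu = kB*T*ln(n/nQ) = 6.742e-21*-7.529 = -5.076e-20 J
Step 4: Convert to eV: -5.076e-20/1.602e-19 = -0.3169 eV

-0.3169


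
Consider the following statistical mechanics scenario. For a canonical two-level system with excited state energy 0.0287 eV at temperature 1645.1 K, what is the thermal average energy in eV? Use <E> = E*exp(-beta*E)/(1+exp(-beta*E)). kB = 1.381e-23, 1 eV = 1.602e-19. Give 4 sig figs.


Step 1: beta*E = 0.0287*1.602e-19/(1.381e-23*1645.1) = 0.2024
Step 2: exp(-beta*E) = 0.8168
Step 3: <E> = 0.0287*0.8168/(1+0.8168) = 0.0129 eV

0.0129


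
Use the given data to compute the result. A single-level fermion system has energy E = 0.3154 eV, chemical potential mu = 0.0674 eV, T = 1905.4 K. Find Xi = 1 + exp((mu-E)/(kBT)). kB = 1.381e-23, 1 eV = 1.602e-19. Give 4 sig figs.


Step 1: (mu - E) = 0.0674 - 0.3154 = -0.248 eV
Step 2: x = (mu-E)*eV/(kB*T) = -0.248*1.602e-19/(1.381e-23*1905.4) = -1.51
Step 3: exp(x) = 0.2209
Step 4: Xi = 1 + 0.2209 = 1.221

1.221


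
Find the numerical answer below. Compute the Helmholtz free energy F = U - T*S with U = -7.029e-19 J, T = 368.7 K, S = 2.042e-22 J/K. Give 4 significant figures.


Step 1: T*S = 368.7 * 2.042e-22 = 7.529e-20 J
Step 2: F = U - T*S = -7.029e-19 - 7.529e-20
Step 3: F = -7.782e-19 J

-7.782e-19


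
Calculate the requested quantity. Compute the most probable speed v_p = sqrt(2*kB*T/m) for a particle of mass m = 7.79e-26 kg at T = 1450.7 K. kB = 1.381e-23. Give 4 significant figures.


Step 1: Numerator = 2*kB*T = 2*1.381e-23*1450.7 = 4.007e-20
Step 2: Ratio = 4.007e-20 / 7.79e-26 = 5.144e+05
Step 3: v_p = sqrt(5.144e+05) = 717.2 m/s

717.2


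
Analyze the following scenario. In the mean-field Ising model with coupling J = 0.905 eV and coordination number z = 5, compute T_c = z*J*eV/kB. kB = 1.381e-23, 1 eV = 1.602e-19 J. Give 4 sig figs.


Step 1: z*J = 5*0.905 = 4.525 eV
Step 2: Convert to Joules: 4.525*1.602e-19 = 7.249e-19 J
Step 3: T_c = 7.249e-19 / 1.381e-23 = 5.249e+04 K

5.249e+04


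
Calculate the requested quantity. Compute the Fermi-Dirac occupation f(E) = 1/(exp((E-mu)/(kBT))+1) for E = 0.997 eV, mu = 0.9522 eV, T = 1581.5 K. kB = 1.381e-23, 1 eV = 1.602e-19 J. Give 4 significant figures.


Step 1: (E - mu) = 0.997 - 0.9522 = 0.0448 eV
Step 2: Convert: (E-mu)*eV = 7.177e-21 J
Step 3: x = (E-mu)*eV/(kB*T) = 0.3286
Step 4: f = 1/(exp(0.3286)+1) = 0.4186

0.4186


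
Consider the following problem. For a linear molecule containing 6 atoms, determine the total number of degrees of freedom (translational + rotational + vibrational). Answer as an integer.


Step 1: Translational DOF = 3
Step 2: Rotational DOF (linear) = 2
Step 3: Vibrational DOF = 3*6 - 5 = 13
Step 4: Total = 3 + 2 + 13 = 18

18


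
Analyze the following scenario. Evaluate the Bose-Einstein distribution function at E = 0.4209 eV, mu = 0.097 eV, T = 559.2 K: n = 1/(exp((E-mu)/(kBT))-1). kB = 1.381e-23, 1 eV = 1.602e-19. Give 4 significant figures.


Step 1: (E - mu) = 0.3239 eV
Step 2: x = (E-mu)*eV/(kB*T) = 0.3239*1.602e-19/(1.381e-23*559.2) = 6.719
Step 3: exp(x) = 828.1
Step 4: n = 1/(exp(x)-1) = 0.001209

0.001209


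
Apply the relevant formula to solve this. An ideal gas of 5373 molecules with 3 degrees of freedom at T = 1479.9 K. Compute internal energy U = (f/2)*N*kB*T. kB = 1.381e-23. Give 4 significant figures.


Step 1: f/2 = 3/2 = 1.5
Step 2: N*kB*T = 5373*1.381e-23*1479.9 = 1.098e-16
Step 3: U = 1.5 * 1.098e-16 = 1.647e-16 J

1.647e-16


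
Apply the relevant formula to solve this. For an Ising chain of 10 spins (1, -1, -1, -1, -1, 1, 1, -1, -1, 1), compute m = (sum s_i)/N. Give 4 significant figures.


Step 1: Count up spins (+1): 4, down spins (-1): 6
Step 2: Total magnetization M = 4 - 6 = -2
Step 3: m = M/N = -2/10 = -0.2

-0.2


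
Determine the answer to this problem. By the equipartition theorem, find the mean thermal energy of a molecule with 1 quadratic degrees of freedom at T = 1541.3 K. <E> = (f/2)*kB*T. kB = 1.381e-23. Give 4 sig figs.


Step 1: f/2 = 1/2 = 0.5
Step 2: kB*T = 1.381e-23 * 1541.3 = 2.129e-20
Step 3: <E> = 0.5 * 2.129e-20 = 1.064e-20 J

1.064e-20


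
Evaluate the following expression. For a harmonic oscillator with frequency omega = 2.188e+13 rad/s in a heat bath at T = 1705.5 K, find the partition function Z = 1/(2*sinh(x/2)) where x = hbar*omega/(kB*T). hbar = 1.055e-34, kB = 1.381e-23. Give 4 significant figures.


Step 1: Compute x = hbar*omega/(kB*T) = 1.055e-34*2.188e+13/(1.381e-23*1705.5) = 0.09801
Step 2: x/2 = 0.049
Step 3: sinh(x/2) = 0.04902
Step 4: Z = 1/(2*0.04902) = 10.2

10.2


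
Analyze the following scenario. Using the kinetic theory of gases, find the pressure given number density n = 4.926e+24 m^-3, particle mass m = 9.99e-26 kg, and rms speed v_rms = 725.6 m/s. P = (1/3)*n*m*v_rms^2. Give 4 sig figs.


Step 1: v_rms^2 = 725.6^2 = 5.265e+05
Step 2: n*m = 4.926e+24*9.99e-26 = 0.4921
Step 3: P = (1/3)*0.4921*5.265e+05 = 8.636e+04 Pa

8.636e+04


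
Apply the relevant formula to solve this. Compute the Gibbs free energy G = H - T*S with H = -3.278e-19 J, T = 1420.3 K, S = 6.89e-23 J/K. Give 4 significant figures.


Step 1: T*S = 1420.3 * 6.89e-23 = 9.786e-20 J
Step 2: G = H - T*S = -3.278e-19 - 9.786e-20
Step 3: G = -4.257e-19 J

-4.257e-19


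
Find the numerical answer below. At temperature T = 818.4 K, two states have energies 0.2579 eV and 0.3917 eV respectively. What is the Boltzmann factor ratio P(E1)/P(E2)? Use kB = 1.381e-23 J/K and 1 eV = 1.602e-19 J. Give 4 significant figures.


Step 1: Compute energy difference dE = E1 - E2 = 0.2579 - 0.3917 = -0.1338 eV
Step 2: Convert to Joules: dE_J = -0.1338 * 1.602e-19 = -2.143e-20 J
Step 3: Compute exponent = -dE_J / (kB * T) = -(-2.143e-20) / (1.381e-23 * 818.4) = 1.897
Step 4: P(E1)/P(E2) = exp(1.897) = 6.663

6.663


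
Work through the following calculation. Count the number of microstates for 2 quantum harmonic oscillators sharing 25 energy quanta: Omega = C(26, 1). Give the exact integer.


Step 1: Use binomial coefficient C(26, 1)
Step 2: Numerator = 26! / 25!
Step 3: Denominator = 1!
Step 4: Omega = 26

26


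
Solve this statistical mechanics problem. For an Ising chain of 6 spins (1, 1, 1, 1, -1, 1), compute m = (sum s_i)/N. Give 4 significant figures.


Step 1: Count up spins (+1): 5, down spins (-1): 1
Step 2: Total magnetization M = 5 - 1 = 4
Step 3: m = M/N = 4/6 = 0.6667

0.6667


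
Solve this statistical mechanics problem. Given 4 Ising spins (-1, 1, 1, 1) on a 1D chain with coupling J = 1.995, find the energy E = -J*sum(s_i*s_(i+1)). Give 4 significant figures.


Step 1: Nearest-neighbor products: -1, 1, 1
Step 2: Sum of products = 1
Step 3: E = -1.995 * 1 = -1.995

-1.995


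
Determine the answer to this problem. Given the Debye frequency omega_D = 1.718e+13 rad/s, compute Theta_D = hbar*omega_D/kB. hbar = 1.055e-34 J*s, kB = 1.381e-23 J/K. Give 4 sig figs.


Step 1: hbar*omega_D = 1.055e-34 * 1.718e+13 = 1.812e-21 J
Step 2: Theta_D = 1.812e-21 / 1.381e-23
Step 3: Theta_D = 131.2 K

131.2


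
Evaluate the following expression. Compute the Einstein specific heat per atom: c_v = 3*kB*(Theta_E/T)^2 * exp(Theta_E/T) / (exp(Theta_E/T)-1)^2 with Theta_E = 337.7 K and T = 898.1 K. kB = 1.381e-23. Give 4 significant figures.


Step 1: x = Theta_E/T = 337.7/898.1 = 0.376
Step 2: x^2 = 0.1414
Step 3: exp(x) = 1.456
Step 4: c_v = 3*1.381e-23*0.1414*1.456/(1.456-1)^2 = 4.095e-23

4.095e-23


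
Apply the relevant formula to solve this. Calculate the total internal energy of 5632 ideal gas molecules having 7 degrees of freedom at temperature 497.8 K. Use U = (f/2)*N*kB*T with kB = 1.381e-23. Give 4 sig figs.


Step 1: f/2 = 7/2 = 3.5
Step 2: N*kB*T = 5632*1.381e-23*497.8 = 3.872e-17
Step 3: U = 3.5 * 3.872e-17 = 1.355e-16 J

1.355e-16


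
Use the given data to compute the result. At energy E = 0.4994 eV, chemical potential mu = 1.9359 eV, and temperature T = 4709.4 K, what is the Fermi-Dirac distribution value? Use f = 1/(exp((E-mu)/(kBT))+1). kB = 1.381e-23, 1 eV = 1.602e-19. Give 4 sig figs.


Step 1: (E - mu) = 0.4994 - 1.9359 = -1.436 eV
Step 2: Convert: (E-mu)*eV = -2.301e-19 J
Step 3: x = (E-mu)*eV/(kB*T) = -3.538
Step 4: f = 1/(exp(-3.538)+1) = 0.9718

0.9718


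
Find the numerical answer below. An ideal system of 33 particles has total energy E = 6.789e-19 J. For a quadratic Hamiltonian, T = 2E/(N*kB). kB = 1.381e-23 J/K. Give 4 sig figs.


Step 1: Numerator = 2*E = 2*6.789e-19 = 1.358e-18 J
Step 2: Denominator = N*kB = 33*1.381e-23 = 4.557e-22
Step 3: T = 1.358e-18 / 4.557e-22 = 2979 K

2979


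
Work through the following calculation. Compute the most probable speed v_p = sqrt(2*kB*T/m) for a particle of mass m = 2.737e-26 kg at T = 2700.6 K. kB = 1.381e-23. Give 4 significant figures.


Step 1: Numerator = 2*kB*T = 2*1.381e-23*2700.6 = 7.459e-20
Step 2: Ratio = 7.459e-20 / 2.737e-26 = 2.725e+06
Step 3: v_p = sqrt(2.725e+06) = 1651 m/s

1651


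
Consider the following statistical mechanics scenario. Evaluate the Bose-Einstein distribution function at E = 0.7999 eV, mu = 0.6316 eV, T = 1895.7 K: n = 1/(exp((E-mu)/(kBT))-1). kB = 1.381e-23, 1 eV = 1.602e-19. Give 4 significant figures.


Step 1: (E - mu) = 0.1683 eV
Step 2: x = (E-mu)*eV/(kB*T) = 0.1683*1.602e-19/(1.381e-23*1895.7) = 1.03
Step 3: exp(x) = 2.801
Step 4: n = 1/(exp(x)-1) = 0.5553

0.5553


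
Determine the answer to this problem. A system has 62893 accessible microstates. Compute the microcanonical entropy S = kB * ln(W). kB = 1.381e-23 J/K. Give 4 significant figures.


Step 1: ln(W) = ln(62893) = 11.05
Step 2: S = kB * ln(W) = 1.381e-23 * 11.05
Step 3: S = 1.526e-22 J/K

1.526e-22


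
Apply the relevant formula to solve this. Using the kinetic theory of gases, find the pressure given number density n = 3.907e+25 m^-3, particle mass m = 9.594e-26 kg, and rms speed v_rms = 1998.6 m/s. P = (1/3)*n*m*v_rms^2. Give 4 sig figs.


Step 1: v_rms^2 = 1998.6^2 = 3.994e+06
Step 2: n*m = 3.907e+25*9.594e-26 = 3.748
Step 3: P = (1/3)*3.748*3.994e+06 = 4.991e+06 Pa

4.991e+06


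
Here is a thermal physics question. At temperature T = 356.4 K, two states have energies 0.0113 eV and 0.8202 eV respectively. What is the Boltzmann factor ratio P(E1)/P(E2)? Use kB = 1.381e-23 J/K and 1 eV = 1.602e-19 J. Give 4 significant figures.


Step 1: Compute energy difference dE = E1 - E2 = 0.0113 - 0.8202 = -0.8089 eV
Step 2: Convert to Joules: dE_J = -0.8089 * 1.602e-19 = -1.296e-19 J
Step 3: Compute exponent = -dE_J / (kB * T) = -(-1.296e-19) / (1.381e-23 * 356.4) = 26.33
Step 4: P(E1)/P(E2) = exp(26.33) = 2.718e+11

2.718e+11


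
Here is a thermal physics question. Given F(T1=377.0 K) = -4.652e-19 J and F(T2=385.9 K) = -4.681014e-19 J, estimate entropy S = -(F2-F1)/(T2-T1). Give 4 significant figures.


Step 1: dF = F2 - F1 = -4.681014e-19 - (-4.652e-19) = -2.9014e-21 J
Step 2: dT = T2 - T1 = 385.9 - 377.0 = 8.9 K
Step 3: S = -dF/dT = -(-2.9014e-21)/8.9 = 3.26e-22 J/K

3.26e-22


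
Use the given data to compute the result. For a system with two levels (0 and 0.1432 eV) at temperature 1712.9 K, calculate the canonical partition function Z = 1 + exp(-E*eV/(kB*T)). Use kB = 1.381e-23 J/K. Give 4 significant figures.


Step 1: Compute beta*E = E*eV/(kB*T) = 0.1432*1.602e-19/(1.381e-23*1712.9) = 0.9698
Step 2: exp(-beta*E) = exp(-0.9698) = 0.3792
Step 3: Z = 1 + 0.3792 = 1.379

1.379


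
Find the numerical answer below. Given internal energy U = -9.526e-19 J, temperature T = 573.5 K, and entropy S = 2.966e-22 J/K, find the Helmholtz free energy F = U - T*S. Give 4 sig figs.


Step 1: T*S = 573.5 * 2.966e-22 = 1.701e-19 J
Step 2: F = U - T*S = -9.526e-19 - 1.701e-19
Step 3: F = -1.123e-18 J

-1.123e-18


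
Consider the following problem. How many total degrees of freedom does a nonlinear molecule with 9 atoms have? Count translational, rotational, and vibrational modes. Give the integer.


Step 1: Translational DOF = 3
Step 2: Rotational DOF (nonlinear) = 3
Step 3: Vibrational DOF = 3*9 - 6 = 21
Step 4: Total = 3 + 3 + 21 = 27

27


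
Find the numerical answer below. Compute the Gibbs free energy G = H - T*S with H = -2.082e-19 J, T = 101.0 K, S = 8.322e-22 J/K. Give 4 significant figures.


Step 1: T*S = 101.0 * 8.322e-22 = 8.405e-20 J
Step 2: G = H - T*S = -2.082e-19 - 8.405e-20
Step 3: G = -2.923e-19 J

-2.923e-19


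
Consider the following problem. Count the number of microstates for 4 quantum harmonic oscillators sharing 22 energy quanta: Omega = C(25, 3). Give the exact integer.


Step 1: Use binomial coefficient C(25, 3)
Step 2: Numerator = 25! / 22!
Step 3: Denominator = 3!
Step 4: Omega = 2300

2300


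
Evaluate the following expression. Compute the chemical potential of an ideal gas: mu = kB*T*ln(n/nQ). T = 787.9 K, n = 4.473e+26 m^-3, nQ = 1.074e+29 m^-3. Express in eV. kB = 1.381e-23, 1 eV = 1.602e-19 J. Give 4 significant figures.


Step 1: n/nQ = 4.473e+26/1.074e+29 = 0.004165
Step 2: ln(n/nQ) = -5.481
Step 3: mu = kB*T*ln(n/nQ) = 1.088e-20*-5.481 = -5.964e-20 J
Step 4: Convert to eV: -5.964e-20/1.602e-19 = -0.3723 eV

-0.3723


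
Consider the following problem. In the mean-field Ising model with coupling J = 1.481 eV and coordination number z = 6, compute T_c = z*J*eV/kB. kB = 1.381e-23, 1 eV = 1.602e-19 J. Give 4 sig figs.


Step 1: z*J = 6*1.481 = 8.886 eV
Step 2: Convert to Joules: 8.886*1.602e-19 = 1.424e-18 J
Step 3: T_c = 1.424e-18 / 1.381e-23 = 1.031e+05 K

1.031e+05


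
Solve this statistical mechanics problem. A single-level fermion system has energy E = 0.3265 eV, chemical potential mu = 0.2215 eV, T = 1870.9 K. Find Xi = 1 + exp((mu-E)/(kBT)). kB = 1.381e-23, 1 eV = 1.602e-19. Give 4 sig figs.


Step 1: (mu - E) = 0.2215 - 0.3265 = -0.105 eV
Step 2: x = (mu-E)*eV/(kB*T) = -0.105*1.602e-19/(1.381e-23*1870.9) = -0.651
Step 3: exp(x) = 0.5215
Step 4: Xi = 1 + 0.5215 = 1.522

1.522


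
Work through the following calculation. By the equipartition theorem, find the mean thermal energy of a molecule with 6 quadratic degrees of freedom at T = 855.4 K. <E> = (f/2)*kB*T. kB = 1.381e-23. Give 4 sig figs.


Step 1: f/2 = 6/2 = 3
Step 2: kB*T = 1.381e-23 * 855.4 = 1.181e-20
Step 3: <E> = 3 * 1.181e-20 = 3.544e-20 J

3.544e-20


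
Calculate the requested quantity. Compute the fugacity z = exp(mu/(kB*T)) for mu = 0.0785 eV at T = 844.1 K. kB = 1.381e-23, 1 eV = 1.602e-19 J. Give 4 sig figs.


Step 1: Convert mu to Joules: 0.0785*1.602e-19 = 1.258e-20 J
Step 2: kB*T = 1.381e-23*844.1 = 1.166e-20 J
Step 3: mu/(kB*T) = 1.079
Step 4: z = exp(1.079) = 2.941

2.941


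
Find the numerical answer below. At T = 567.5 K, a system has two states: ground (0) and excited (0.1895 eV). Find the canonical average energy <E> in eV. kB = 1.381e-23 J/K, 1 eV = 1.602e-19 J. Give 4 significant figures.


Step 1: beta*E = 0.1895*1.602e-19/(1.381e-23*567.5) = 3.874
Step 2: exp(-beta*E) = 0.02078
Step 3: <E> = 0.1895*0.02078/(1+0.02078) = 0.003858 eV

0.003858


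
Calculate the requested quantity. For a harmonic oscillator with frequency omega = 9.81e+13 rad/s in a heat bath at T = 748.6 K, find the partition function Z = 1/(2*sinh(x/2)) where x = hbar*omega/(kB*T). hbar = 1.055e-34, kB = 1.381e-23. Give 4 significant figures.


Step 1: Compute x = hbar*omega/(kB*T) = 1.055e-34*9.81e+13/(1.381e-23*748.6) = 1.001
Step 2: x/2 = 0.5006
Step 3: sinh(x/2) = 0.5217
Step 4: Z = 1/(2*0.5217) = 0.9584

0.9584


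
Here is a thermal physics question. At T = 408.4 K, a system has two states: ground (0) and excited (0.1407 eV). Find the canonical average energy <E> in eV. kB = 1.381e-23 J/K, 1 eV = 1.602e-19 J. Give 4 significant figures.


Step 1: beta*E = 0.1407*1.602e-19/(1.381e-23*408.4) = 3.996
Step 2: exp(-beta*E) = 0.01838
Step 3: <E> = 0.1407*0.01838/(1+0.01838) = 0.002539 eV

0.002539
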